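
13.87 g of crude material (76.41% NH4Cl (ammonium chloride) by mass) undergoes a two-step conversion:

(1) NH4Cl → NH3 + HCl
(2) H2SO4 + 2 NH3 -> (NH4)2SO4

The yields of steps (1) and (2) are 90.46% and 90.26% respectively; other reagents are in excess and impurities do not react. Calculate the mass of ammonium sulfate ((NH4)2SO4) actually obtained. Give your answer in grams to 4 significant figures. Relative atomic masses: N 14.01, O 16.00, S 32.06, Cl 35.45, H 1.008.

Pure NH4Cl = 13.87 × 0.7641 = 10.598 g.
M(NH4Cl) = 14.01 + 4(1.008) + 35.45 = 53.492 g/mol.
M((NH4)2SO4) = 2(14.01) + 8(1.008) + 32.06 + 4(16.00) = 132.144 g/mol.
n(NH4Cl) = 10.598 / 53.492 = 0.19812 mol.
Step 1 (NH4Cl:NH3 = 1:1): theoretical n(NH3) = 0.19812 mol; at 90.46% yield, n(NH3) = 0.17922 mol.
Step 2 (NH3:(NH4)2SO4 = 2:1): theoretical n((NH4)2SO4) = 0.089612 mol, so theoretical mass = 0.089612 × 132.144 = 11.842 g.
At 90.26% yield, actual mass of (NH4)2SO4 = 11.842 × 0.9026 = 10.688 g.

10.69 g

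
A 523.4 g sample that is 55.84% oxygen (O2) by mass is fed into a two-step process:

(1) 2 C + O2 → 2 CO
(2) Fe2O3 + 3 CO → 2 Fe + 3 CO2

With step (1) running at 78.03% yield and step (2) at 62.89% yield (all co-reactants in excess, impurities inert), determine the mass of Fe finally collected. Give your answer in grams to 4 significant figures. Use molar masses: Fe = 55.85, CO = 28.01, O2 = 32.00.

Pure O2 = 523.4 × 0.5584 = 292.27 g.
n(O2) = 292.27 / 32.00 = 9.1333 mol.
Step 1 (O2:CO = 1:2): theoretical n(CO) = 18.267 mol; at 78.03% yield, n(CO) = 14.253 mol.
Step 2 (CO:Fe = 3:2): theoretical n(Fe) = 9.5023 mol, so theoretical mass = 9.5023 × 55.85 = 530.70 g.
At 62.89% yield, actual mass of Fe = 530.70 × 0.6289 = 333.76 g.

333.8 g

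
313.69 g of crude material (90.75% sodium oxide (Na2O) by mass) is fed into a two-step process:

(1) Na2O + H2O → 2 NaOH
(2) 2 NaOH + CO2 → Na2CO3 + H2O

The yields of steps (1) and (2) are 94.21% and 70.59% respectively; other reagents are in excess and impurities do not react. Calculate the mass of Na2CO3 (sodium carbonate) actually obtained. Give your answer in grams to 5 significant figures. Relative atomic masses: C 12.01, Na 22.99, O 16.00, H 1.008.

Pure Na2O = 313.69 × 0.9075 = 284.674 g.
M(Na2O) = 2(22.99) + 16.00 = 61.98 g/mol.
M(Na2CO3) = 2(22.99) + 12.01 + 3(16.00) = 105.99 g/mol.
n(Na2O) = 284.674 / 61.98 = 4.59299 mol.
Step 1 (Na2O:NaOH = 1:2): theoretical n(NaOH) = 9.18598 mol; at 94.21% yield, n(NaOH) = 8.65412 mol.
Step 2 (NaOH:Na2CO3 = 2:1): theoretical n(Na2CO3) = 4.32706 mol, so theoretical mass = 4.32706 × 105.99 = 458.625 g.
At 70.59% yield, actual mass of Na2CO3 = 458.625 × 0.7059 = 323.743 g.

323.74 g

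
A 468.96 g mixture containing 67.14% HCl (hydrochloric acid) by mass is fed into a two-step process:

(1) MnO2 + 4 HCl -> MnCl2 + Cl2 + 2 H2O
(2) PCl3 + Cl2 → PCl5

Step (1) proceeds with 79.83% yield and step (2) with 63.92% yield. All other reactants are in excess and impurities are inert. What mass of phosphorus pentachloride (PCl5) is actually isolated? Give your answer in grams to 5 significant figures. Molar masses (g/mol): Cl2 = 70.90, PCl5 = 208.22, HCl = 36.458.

Pure HCl = 468.96 × 0.6714 = 314.860 g.
n(HCl) = 314.860 / 36.458 = 8.63623 mol.
Step 1 (HCl:Cl2 = 4:1): theoretical n(Cl2) = 2.15906 mol; at 79.83% yield, n(Cl2) = 1.72358 mol.
Step 2 (Cl2:PCl5 = 1:1): theoretical n(PCl5) = 1.72358 mol, so theoretical mass = 1.72358 × 208.22 = 358.883 g.
At 63.92% yield, actual mass of PCl5 = 358.883 × 0.6392 = 229.398 g.

229.40 g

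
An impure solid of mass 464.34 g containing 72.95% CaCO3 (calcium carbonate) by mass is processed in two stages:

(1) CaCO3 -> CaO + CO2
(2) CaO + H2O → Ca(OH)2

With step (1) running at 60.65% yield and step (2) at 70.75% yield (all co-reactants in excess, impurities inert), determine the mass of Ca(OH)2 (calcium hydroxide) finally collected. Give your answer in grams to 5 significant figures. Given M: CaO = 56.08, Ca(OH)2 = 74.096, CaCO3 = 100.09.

Pure CaCO3 = 464.34 × 0.7295 = 338.736 g.
n(CaCO3) = 338.736 / 100.09 = 3.38431 mol.
Step 1 (CaCO3:CaO = 1:1): theoretical n(CaO) = 3.38431 mol; at 60.65% yield, n(CaO) = 2.05259 mol.
Step 2 (CaO:Ca(OH)2 = 1:1): theoretical n(Ca(OH)2) = 2.05259 mol, so theoretical mass = 2.05259 × 74.096 = 152.088 g.
At 70.75% yield, actual mass of Ca(OH)2 = 152.088 × 0.7075 = 107.603 g.

107.60 g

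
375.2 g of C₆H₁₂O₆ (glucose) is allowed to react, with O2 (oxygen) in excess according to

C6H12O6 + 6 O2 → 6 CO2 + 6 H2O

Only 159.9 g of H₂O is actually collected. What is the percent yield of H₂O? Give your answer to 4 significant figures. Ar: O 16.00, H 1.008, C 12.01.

M(C6H12O6) = 6(12.01) + 12(1.008) + 6(16.00) = 180.156 g/mol.
M(H2O) = 2(1.008) + 16.00 = 18.016 g/mol.
n(C6H12O6) = 375.20 g / 180.156 g/mol = 2.0826 mol.
From the equation the C6H12O6:H2O mole ratio is 1:6, so n(H2O) = 2.0826 × 6/1 = 12.496 mol.
Mass of H2O = 12.496 mol × 18.016 g/mol = 225.12 g.
This is the theoretical yield. Percent yield = 159.9 g / 225.12 g × 100% = 71.027%.

71.03 %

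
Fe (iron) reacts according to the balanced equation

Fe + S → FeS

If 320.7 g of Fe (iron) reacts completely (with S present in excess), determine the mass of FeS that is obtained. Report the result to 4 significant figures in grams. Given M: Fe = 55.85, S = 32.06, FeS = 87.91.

504.8 g

n(Fe) = 320.70 g / 55.85 g/mol = 5.7422 mol.
From the equation the Fe:FeS mole ratio is 1:1, so n(FeS) = 5.7422 × 1/1 = 5.7422 mol.
Mass of FeS = 5.7422 mol × 87.91 g/mol = 504.79 g.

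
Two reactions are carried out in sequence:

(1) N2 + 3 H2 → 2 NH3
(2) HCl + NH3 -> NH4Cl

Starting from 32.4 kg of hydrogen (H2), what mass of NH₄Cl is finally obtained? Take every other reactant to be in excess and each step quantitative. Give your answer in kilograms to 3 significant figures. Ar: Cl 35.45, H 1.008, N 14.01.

573 kg

M(H2) = 2(1.008) = 2.016 g/mol.
M(NH4Cl) = 14.01 + 4(1.008) + 35.45 = 53.492 g/mol.
32.4 kg = 32400 g.
n(H2) = 32400 / 2.016 = 16070 mol.
Step 1 gives a 3:2 ratio of H2 to NH3, so n(NH3) = 10710 mol.
In step 2 the NH3:NH4Cl ratio is 1:1, so n(NH4Cl) = 10710 mol.
Mass of NH4Cl = 10710 × 53.492 = 573100 g = 573 kg.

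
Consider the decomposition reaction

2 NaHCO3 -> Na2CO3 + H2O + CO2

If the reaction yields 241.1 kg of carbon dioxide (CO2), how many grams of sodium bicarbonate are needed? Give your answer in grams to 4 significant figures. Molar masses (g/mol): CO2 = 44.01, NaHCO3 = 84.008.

Convert: 241.1 kg = 241100 g.
n(CO2) = 241100 g / 44.01 g/mol = 5478.3 mol.
From the equation the CO2:NaHCO3 mole ratio is 1:2, so n(NaHCO3) = 5478.3 × 2/1 = 10957 mol.
Mass of NaHCO3 = 10957 mol × 84.008 g/mol = 920440 g.

920400 g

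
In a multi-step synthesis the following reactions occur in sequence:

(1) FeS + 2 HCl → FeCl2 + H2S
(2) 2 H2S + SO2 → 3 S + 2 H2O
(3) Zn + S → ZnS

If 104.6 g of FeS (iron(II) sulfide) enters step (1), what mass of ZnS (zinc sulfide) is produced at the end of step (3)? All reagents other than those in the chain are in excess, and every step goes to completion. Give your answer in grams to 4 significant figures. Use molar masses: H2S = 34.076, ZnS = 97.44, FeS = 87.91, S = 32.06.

173.9 g

n(FeS) = 104.6 / 87.91 = 1.1899 mol.
Reaction (1): FeS→H2S ratio 1:1 ⇒ n(H2S) = 1.1899 mol.
Reaction (2): H2S→S ratio 2:3 ⇒ n(S) = 1.7848 mol.
Reaction (3): S→ZnS ratio 1:1 ⇒ n(ZnS) = 1.7848 mol.
Mass of ZnS = 1.7848 × 97.44 = 173.91 g.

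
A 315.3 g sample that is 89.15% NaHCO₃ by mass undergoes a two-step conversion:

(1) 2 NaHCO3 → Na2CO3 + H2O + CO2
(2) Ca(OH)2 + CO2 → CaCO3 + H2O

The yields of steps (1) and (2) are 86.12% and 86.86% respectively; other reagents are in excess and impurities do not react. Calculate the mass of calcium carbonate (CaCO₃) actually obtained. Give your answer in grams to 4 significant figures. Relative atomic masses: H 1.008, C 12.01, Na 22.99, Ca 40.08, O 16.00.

125.3 g

Pure NaHCO3 = 315.3 × 0.8915 = 281.09 g.
M(NaHCO3) = 22.99 + 1.008 + 12.01 + 3(16.00) = 84.008 g/mol.
M(CaCO3) = 40.08 + 12.01 + 3(16.00) = 100.09 g/mol.
n(NaHCO3) = 281.09 / 84.008 = 3.3460 mol.
Step 1 (NaHCO3:CO2 = 2:1): theoretical n(CO2) = 1.6730 mol; at 86.12% yield, n(CO2) = 1.4408 mol.
Step 2 (CO2:CaCO3 = 1:1): theoretical n(CaCO3) = 1.4408 mol, so theoretical mass = 1.4408 × 100.09 = 144.21 g.
At 86.86% yield, actual mass of CaCO3 = 144.21 × 0.8686 = 125.26 g.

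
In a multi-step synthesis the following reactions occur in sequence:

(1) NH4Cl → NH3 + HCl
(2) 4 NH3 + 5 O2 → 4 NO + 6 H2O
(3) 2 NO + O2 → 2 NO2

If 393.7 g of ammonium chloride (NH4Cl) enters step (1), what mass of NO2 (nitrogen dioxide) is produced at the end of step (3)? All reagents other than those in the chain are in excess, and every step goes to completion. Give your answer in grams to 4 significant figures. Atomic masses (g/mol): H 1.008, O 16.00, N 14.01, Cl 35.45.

338.6 g

M(NH4Cl) = 14.01 + 4(1.008) + 35.45 = 53.492 g/mol.
M(NO2) = 14.01 + 2(16.00) = 46.01 g/mol.
n(NH4Cl) = 393.7 / 53.492 = 7.3600 mol.
Reaction (1): NH4Cl→NH3 ratio 1:1 ⇒ n(NH3) = 7.3600 mol.
Reaction (2): NH3→NO ratio 4:4 ⇒ n(NO) = 7.3600 mol.
Reaction (3): NO→NO2 ratio 2:2 ⇒ n(NO2) = 7.3600 mol.
Mass of NO2 = 7.3600 × 46.01 = 338.63 g.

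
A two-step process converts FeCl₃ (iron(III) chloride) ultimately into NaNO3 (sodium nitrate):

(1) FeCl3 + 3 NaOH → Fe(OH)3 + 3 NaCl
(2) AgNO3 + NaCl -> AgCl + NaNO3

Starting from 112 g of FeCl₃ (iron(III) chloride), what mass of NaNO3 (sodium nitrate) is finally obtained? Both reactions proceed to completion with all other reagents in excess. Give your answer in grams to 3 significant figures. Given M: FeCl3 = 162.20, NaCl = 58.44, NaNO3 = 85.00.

n(FeCl3) = 112.0 / 162.20 = 0.6905 mol.
Step 1 gives a 1:3 ratio of FeCl3 to NaCl, so n(NaCl) = 2.072 mol.
In step 2 the NaCl:NaNO3 ratio is 1:1, so n(NaNO3) = 2.072 mol.
Mass of NaNO3 = 2.072 × 85.00 = 176.1 g.

176 g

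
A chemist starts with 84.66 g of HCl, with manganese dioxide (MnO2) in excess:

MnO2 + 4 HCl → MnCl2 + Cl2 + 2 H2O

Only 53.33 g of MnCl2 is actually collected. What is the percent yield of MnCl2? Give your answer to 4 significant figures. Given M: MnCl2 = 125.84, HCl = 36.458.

73.00 %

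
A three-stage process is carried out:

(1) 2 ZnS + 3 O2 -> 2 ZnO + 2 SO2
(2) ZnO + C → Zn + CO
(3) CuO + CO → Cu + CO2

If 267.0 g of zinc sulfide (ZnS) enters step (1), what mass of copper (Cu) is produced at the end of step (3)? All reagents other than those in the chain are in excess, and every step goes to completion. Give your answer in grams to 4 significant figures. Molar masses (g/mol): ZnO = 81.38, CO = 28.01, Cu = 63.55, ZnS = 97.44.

174.1 g

n(ZnS) = 267.0 / 97.44 = 2.7401 mol.
Reaction (1): ZnS→ZnO ratio 2:2 ⇒ n(ZnO) = 2.7401 mol.
Reaction (2): ZnO→CO ratio 1:1 ⇒ n(CO) = 2.7401 mol.
Reaction (3): CO→Cu ratio 1:1 ⇒ n(Cu) = 2.7401 mol.
Mass of Cu = 2.7401 × 63.55 = 174.14 g.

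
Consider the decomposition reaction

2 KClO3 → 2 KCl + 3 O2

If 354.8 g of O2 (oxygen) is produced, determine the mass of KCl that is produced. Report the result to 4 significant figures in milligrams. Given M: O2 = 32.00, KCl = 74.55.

n(O2) = 354.80 g / 32.00 g/mol = 11.088 mol.
From the equation the O2:KCl mole ratio is 3:2, so n(KCl) = 11.088 × 2/3 = 7.3917 mol.
Mass of KCl = 7.3917 mol × 74.55 g/mol = 551.05 g.
Converting to mg: 551.05 g = 551000 mg.

551000 mg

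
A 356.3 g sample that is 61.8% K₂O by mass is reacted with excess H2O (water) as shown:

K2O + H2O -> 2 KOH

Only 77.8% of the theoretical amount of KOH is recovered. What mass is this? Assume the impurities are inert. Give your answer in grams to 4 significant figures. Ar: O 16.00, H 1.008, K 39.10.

Pure K2O available = 356.3 g × 0.618 = 220.19 g.
M(K2O) = 2(39.10) + 16.00 = 94.20 g/mol.
M(KOH) = 39.10 + 16.00 + 1.008 = 56.108 g/mol.
n(K2O) = 220.19 g / 94.20 g/mol = 2.3375 mol.
From the equation the K2O:KOH mole ratio is 1:2, so n(KOH) = 2.3375 × 2/1 = 4.6750 mol.
Mass of KOH = 4.6750 mol × 56.108 g/mol = 262.31 g.
Actual mass collected = 262.31 g × 0.778 = 204.07 g.

204.1 g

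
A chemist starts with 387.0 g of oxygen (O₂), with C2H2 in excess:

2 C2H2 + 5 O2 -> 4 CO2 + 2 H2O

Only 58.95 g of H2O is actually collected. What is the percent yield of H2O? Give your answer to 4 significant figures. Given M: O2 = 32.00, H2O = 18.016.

67.64 %

n(O2) = 387.00 g / 32.00 g/mol = 12.094 mol.
From the equation the O2:H2O mole ratio is 5:2, so n(H2O) = 12.094 × 2/5 = 4.8375 mol.
Mass of H2O = 4.8375 mol × 18.016 g/mol = 87.152 g.
This is the theoretical yield. Percent yield = 58.95 g / 87.152 g × 100% = 67.640%.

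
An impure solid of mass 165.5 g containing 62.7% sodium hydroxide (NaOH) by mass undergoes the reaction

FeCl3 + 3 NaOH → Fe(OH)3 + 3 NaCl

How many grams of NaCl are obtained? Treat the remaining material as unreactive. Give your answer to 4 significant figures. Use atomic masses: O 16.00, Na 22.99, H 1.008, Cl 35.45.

151.6 g

Mass of pure NaOH = 165.5 g × 0.627 = 103.77 g.
M(NaOH) = 22.99 + 16.00 + 1.008 = 39.998 g/mol.
M(NaCl) = 22.99 + 35.45 = 58.44 g/mol.
n(NaOH) = 103.77 g / 39.998 g/mol = 2.5943 mol.
From the equation the NaOH:NaCl mole ratio is 3:3, so n(NaCl) = 2.5943 × 3/3 = 2.5943 mol.
Mass of NaCl = 2.5943 mol × 58.44 g/mol = 151.61 g.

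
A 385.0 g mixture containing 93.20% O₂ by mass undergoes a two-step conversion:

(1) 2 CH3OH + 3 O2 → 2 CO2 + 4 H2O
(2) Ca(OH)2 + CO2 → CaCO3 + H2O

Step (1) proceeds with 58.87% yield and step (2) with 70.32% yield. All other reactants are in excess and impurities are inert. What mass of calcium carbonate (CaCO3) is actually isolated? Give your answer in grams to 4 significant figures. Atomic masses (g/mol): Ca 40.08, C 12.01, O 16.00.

309.7 g

Pure O2 = 385.0 × 0.9320 = 358.82 g.
M(O2) = 2(16.00) = 32.00 g/mol.
M(CaCO3) = 40.08 + 12.01 + 3(16.00) = 100.09 g/mol.
n(O2) = 358.82 / 32.00 = 11.213 mol.
Step 1 (O2:CO2 = 3:2): theoretical n(CO2) = 7.4754 mol; at 58.87% yield, n(CO2) = 4.4008 mol.
Step 2 (CO2:CaCO3 = 1:1): theoretical n(CaCO3) = 4.4008 mol, so theoretical mass = 4.4008 × 100.09 = 440.47 g.
At 70.32% yield, actual mass of CaCO3 = 440.47 × 0.7032 = 309.74 g.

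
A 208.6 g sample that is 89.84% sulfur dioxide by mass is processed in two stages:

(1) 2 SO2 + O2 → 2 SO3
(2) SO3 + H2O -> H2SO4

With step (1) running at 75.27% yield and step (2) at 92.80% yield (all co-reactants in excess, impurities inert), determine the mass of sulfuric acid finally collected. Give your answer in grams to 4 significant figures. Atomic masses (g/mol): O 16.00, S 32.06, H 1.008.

200.4 g

Pure SO2 = 208.6 × 0.8984 = 187.41 g.
M(SO2) = 32.06 + 2(16.00) = 64.06 g/mol.
M(H2SO4) = 2(1.008) + 32.06 + 4(16.00) = 98.076 g/mol.
n(SO2) = 187.41 / 64.06 = 2.9255 mol.
Step 1 (SO2:SO3 = 2:2): theoretical n(SO3) = 2.9255 mol; at 75.27% yield, n(SO3) = 2.2020 mol.
Step 2 (SO3:H2SO4 = 1:1): theoretical n(H2SO4) = 2.2020 mol, so theoretical mass = 2.2020 × 98.076 = 215.96 g.
At 92.80% yield, actual mass of H2SO4 = 215.96 × 0.9280 = 200.41 g.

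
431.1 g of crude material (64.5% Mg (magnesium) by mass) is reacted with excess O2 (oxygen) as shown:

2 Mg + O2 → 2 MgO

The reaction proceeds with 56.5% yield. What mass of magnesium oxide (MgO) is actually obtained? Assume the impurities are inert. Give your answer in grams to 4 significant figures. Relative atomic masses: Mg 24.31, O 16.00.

260.5 g

Pure Mg available = 431.1 g × 0.645 = 278.06 g.
M(Mg) = 24.31 g/mol.
M(MgO) = 24.31 + 16.00 = 40.31 g/mol.
n(Mg) = 278.06 g / 24.31 g/mol = 11.438 mol.
From the equation the Mg:MgO mole ratio is 2:2, so n(MgO) = 11.438 × 2/2 = 11.438 mol.
Mass of MgO = 11.438 mol × 40.31 g/mol = 461.07 g.
Actual mass collected = 461.07 g × 0.565 = 260.50 g.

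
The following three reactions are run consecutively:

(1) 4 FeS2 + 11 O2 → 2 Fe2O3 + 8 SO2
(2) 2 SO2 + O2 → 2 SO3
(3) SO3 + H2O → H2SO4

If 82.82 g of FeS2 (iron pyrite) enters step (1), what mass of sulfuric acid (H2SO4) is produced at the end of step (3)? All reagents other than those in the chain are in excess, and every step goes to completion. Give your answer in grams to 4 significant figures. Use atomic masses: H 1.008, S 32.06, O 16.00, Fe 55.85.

M(FeS2) = 55.85 + 2(32.06) = 119.97 g/mol.
M(H2SO4) = 2(1.008) + 32.06 + 4(16.00) = 98.076 g/mol.
n(FeS2) = 82.82 / 119.97 = 0.69034 mol.
Reaction (1): FeS2→SO2 ratio 4:8 ⇒ n(SO2) = 1.3807 mol.
Reaction (2): SO2→SO3 ratio 2:2 ⇒ n(SO3) = 1.3807 mol.
Reaction (3): SO3→H2SO4 ratio 1:1 ⇒ n(H2SO4) = 1.3807 mol.
Mass of H2SO4 = 1.3807 × 98.076 = 135.41 g.

135.4 g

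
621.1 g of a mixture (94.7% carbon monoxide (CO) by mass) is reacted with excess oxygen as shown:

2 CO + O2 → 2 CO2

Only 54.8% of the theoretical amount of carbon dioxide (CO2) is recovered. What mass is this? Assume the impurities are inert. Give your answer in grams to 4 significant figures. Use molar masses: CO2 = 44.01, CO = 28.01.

Pure CO available = 621.1 g × 0.947 = 588.18 g.
n(CO) = 588.18 g / 28.01 g/mol = 20.999 mol.
From the equation the CO:CO2 mole ratio is 2:2, so n(CO2) = 20.999 × 2/2 = 20.999 mol.
Mass of CO2 = 20.999 mol × 44.01 g/mol = 924.17 g.
Actual mass collected = 924.17 g × 0.548 = 506.44 g.

506.4 g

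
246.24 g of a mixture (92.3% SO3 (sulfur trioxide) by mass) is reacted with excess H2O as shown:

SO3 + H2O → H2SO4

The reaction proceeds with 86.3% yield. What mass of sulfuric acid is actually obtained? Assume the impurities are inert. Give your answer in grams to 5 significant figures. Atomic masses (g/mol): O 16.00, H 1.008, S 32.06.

Pure SO3 available = 246.24 g × 0.923 = 227.280 g.
M(SO3) = 32.06 + 3(16.00) = 80.06 g/mol.
M(H2SO4) = 2(1.008) + 32.06 + 4(16.00) = 98.076 g/mol.
n(SO3) = 227.280 g / 80.06 g/mol = 2.83886 mol.
From the equation the SO3:H2SO4 mole ratio is 1:1, so n(H2SO4) = 2.83886 × 1/1 = 2.83886 mol.
Mass of H2SO4 = 2.83886 mol × 98.076 g/mol = 278.425 g.
Actual mass collected = 278.425 g × 0.863 = 240.280 g.

240.28 g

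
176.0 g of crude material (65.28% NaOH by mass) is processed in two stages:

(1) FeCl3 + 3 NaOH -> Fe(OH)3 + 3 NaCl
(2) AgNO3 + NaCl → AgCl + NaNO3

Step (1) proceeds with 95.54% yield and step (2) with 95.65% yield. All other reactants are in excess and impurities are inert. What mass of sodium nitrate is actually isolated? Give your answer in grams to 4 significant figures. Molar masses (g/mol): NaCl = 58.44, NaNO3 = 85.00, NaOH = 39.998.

Pure NaOH = 176.0 × 0.6528 = 114.89 g.
n(NaOH) = 114.89 / 39.998 = 2.8725 mol.
Step 1 (NaOH:NaCl = 3:3): theoretical n(NaCl) = 2.8725 mol; at 95.54% yield, n(NaCl) = 2.7444 mol.
Step 2 (NaCl:NaNO3 = 1:1): theoretical n(NaNO3) = 2.7444 mol, so theoretical mass = 2.7444 × 85.00 = 233.27 g.
At 95.65% yield, actual mass of NaNO3 = 233.27 × 0.9565 = 223.12 g.

223.1 g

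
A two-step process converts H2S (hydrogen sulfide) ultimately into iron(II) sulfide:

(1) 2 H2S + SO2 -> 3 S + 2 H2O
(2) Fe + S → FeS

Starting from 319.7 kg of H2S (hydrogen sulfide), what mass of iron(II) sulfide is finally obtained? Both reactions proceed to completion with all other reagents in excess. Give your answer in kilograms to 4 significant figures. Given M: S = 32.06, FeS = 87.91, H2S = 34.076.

319.7 kg = 319700 g.
n(H2S) = 319700 / 34.076 = 9382.0 mol.
Step 1 gives a 2:3 ratio of H2S to S, so n(S) = 14073 mol.
In step 2 the S:FeS ratio is 1:1, so n(FeS) = 14073 mol.
Mass of FeS = 14073 × 87.91 = 1.2372 × 10^6 g = 1237 kg.

1237 kg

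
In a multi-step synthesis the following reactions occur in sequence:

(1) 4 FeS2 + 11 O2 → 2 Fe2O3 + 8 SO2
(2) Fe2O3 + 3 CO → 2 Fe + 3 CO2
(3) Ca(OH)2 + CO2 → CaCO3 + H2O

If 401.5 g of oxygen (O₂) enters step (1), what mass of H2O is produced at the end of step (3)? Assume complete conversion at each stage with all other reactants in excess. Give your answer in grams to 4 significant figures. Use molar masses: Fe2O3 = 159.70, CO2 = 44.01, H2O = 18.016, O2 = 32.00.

123.3 g

n(O2) = 401.5 / 32.00 = 12.547 mol.
Reaction (1): O2→Fe2O3 ratio 11:2 ⇒ n(Fe2O3) = 2.2812 mol.
Reaction (2): Fe2O3→CO2 ratio 1:3 ⇒ n(CO2) = 6.8438 mol.
Reaction (3): CO2→H2O ratio 1:1 ⇒ n(H2O) = 6.8438 mol.
Mass of H2O = 6.8438 × 18.016 = 123.30 g.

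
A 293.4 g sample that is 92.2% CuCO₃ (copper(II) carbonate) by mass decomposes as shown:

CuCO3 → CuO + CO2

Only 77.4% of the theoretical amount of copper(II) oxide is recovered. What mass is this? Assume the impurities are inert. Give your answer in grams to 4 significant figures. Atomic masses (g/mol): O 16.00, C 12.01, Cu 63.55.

134.8 g

Pure CuCO3 available = 293.4 g × 0.922 = 270.51 g.
M(CuCO3) = 63.55 + 12.01 + 3(16.00) = 123.56 g/mol.
M(CuO) = 63.55 + 16.00 = 79.55 g/mol.
n(CuCO3) = 270.51 g / 123.56 g/mol = 2.1893 mol.
From the equation the CuCO3:CuO mole ratio is 1:1, so n(CuO) = 2.1893 × 1/1 = 2.1893 mol.
Mass of CuO = 2.1893 mol × 79.55 g/mol = 174.16 g.
Actual mass collected = 174.16 g × 0.774 = 134.80 g.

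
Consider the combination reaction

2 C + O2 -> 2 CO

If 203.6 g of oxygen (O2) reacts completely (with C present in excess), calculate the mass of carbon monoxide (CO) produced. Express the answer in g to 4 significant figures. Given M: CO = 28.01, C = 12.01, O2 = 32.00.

n(O2) = 203.60 g / 32.00 g/mol = 6.3625 mol.
From the equation the O2:CO mole ratio is 1:2, so n(CO) = 6.3625 × 2/1 = 12.725 mol.
Mass of CO = 12.725 mol × 28.01 g/mol = 356.43 g.

356.4 g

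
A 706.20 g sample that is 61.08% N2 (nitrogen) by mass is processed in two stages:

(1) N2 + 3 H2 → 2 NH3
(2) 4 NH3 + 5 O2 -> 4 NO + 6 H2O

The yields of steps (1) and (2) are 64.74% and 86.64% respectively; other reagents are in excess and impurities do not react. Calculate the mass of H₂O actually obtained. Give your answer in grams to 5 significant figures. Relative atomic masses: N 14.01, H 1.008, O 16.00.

466.69 g

Pure N2 = 706.20 × 0.6108 = 431.347 g.
M(N2) = 2(14.01) = 28.02 g/mol.
M(H2O) = 2(1.008) + 16.00 = 18.016 g/mol.
n(N2) = 431.347 / 28.02 = 15.3943 mol.
Step 1 (N2:NH3 = 1:2): theoretical n(NH3) = 30.7885 mol; at 64.74% yield, n(NH3) = 19.9325 mol.
Step 2 (NH3:H2O = 4:6): theoretical n(H2O) = 29.8987 mol, so theoretical mass = 29.8987 × 18.016 = 538.655 g.
At 86.64% yield, actual mass of H2O = 538.655 × 0.8664 = 466.691 g.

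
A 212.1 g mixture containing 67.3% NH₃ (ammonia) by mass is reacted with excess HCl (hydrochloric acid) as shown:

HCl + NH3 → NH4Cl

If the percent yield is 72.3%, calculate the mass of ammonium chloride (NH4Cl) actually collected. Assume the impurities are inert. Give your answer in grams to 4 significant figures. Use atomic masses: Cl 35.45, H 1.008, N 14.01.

324.1 g

Pure NH3 available = 212.1 g × 0.673 = 142.74 g.
M(NH3) = 14.01 + 3(1.008) = 17.034 g/mol.
M(NH4Cl) = 14.01 + 4(1.008) + 35.45 = 53.492 g/mol.
n(NH3) = 142.74 g / 17.034 g/mol = 8.3799 mol.
From the equation the NH3:NH4Cl mole ratio is 1:1, so n(NH4Cl) = 8.3799 × 1/1 = 8.3799 mol.
Mass of NH4Cl = 8.3799 mol × 53.492 g/mol = 448.26 g.
Actual mass collected = 448.26 g × 0.723 = 324.09 g.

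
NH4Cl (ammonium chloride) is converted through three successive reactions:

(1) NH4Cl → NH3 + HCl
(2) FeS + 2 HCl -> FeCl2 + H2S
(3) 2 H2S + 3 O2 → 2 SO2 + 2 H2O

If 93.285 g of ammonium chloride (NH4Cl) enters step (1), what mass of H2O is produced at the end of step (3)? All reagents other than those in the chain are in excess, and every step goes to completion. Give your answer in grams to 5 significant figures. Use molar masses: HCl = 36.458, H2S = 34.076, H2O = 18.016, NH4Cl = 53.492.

n(NH4Cl) = 93.285 / 53.492 = 1.74391 mol.
Reaction (1): NH4Cl→HCl ratio 1:1 ⇒ n(HCl) = 1.74391 mol.
Reaction (2): HCl→H2S ratio 2:1 ⇒ n(H2S) = 0.871953 mol.
Reaction (3): H2S→H2O ratio 2:2 ⇒ n(H2O) = 0.871953 mol.
Mass of H2O = 0.871953 × 18.016 = 15.7091 g.

15.709 g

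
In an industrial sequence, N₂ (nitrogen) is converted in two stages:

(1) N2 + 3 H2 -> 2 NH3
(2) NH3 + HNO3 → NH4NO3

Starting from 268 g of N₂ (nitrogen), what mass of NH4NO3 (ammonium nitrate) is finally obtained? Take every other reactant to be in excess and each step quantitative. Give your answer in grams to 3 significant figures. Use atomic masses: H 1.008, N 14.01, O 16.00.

M(N2) = 2(14.01) = 28.02 g/mol.
M(NH4NO3) = 2(14.01) + 4(1.008) + 3(16.00) = 80.052 g/mol.
n(N2) = 268.0 / 28.02 = 9.565 mol.
Step 1 gives a 1:2 ratio of N2 to NH3, so n(NH3) = 19.13 mol.
In step 2 the NH3:NH4NO3 ratio is 1:1, so n(NH4NO3) = 19.13 mol.
Mass of NH4NO3 = 19.13 × 80.052 = 1531 g.

1530 g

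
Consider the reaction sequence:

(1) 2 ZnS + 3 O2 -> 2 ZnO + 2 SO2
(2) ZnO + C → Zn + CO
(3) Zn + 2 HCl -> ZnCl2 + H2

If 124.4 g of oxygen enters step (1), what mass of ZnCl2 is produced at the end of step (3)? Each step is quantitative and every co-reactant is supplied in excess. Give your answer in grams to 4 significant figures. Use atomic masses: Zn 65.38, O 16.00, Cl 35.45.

353.2 g

M(O2) = 2(16.00) = 32.00 g/mol.
M(ZnCl2) = 65.38 + 2(35.45) = 136.28 g/mol.
n(O2) = 124.4 / 32.00 = 3.8875 mol.
Reaction (1): O2→ZnO ratio 3:2 ⇒ n(ZnO) = 2.5917 mol.
Reaction (2): ZnO→Zn ratio 1:1 ⇒ n(Zn) = 2.5917 mol.
Reaction (3): Zn→ZnCl2 ratio 1:1 ⇒ n(ZnCl2) = 2.5917 mol.
Mass of ZnCl2 = 2.5917 × 136.28 = 353.19 g.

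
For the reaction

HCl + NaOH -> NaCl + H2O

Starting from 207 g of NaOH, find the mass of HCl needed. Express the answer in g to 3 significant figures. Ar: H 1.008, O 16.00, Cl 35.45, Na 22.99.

189 g

M(NaOH) = 22.99 + 16.00 + 1.008 = 39.998 g/mol.
M(HCl) = 1.008 + 35.45 = 36.458 g/mol.
n(NaOH) = 207.0 g / 39.998 g/mol = 5.175 mol.
From the equation the NaOH:HCl mole ratio is 1:1, so n(HCl) = 5.175 × 1/1 = 5.175 mol.
Mass of HCl = 5.175 mol × 36.458 g/mol = 188.7 g.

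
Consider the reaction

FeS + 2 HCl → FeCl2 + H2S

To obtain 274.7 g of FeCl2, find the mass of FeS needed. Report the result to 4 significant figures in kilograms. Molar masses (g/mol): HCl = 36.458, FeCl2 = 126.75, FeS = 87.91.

n(FeCl2) = 274.70 g / 126.75 g/mol = 2.1673 mol.
From the equation the FeCl2:FeS mole ratio is 1:1, so n(FeS) = 2.1673 × 1/1 = 2.1673 mol.
Mass of FeS = 2.1673 mol × 87.91 g/mol = 190.52 g.
Converting to kg: 190.52 g = 0.1905 kg.

0.1905 kg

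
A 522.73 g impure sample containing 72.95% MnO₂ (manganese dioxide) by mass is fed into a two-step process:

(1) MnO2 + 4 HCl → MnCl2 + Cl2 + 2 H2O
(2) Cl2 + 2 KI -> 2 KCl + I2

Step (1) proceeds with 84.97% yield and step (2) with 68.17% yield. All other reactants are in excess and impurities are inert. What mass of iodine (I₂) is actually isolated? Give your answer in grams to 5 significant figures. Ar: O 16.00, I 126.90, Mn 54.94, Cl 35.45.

644.81 g

Pure MnO2 = 522.73 × 0.7295 = 381.332 g.
M(MnO2) = 54.94 + 2(16.00) = 86.94 g/mol.
M(I2) = 2(126.90) = 253.80 g/mol.
n(MnO2) = 381.332 / 86.94 = 4.38615 mol.
Step 1 (MnO2:Cl2 = 1:1): theoretical n(Cl2) = 4.38615 mol; at 84.97% yield, n(Cl2) = 3.72691 mol.
Step 2 (Cl2:I2 = 1:1): theoretical n(I2) = 3.72691 mol, so theoretical mass = 3.72691 × 253.80 = 945.889 g.
At 68.17% yield, actual mass of I2 = 945.889 × 0.6817 = 644.813 g.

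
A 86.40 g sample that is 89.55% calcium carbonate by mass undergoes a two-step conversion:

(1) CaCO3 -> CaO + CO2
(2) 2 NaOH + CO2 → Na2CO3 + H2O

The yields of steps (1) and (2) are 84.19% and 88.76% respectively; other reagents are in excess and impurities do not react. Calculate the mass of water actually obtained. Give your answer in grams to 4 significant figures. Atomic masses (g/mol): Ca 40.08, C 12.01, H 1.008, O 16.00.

10.41 g

Pure CaCO3 = 86.40 × 0.8955 = 77.371 g.
M(CaCO3) = 40.08 + 12.01 + 3(16.00) = 100.09 g/mol.
M(H2O) = 2(1.008) + 16.00 = 18.016 g/mol.
n(CaCO3) = 77.371 / 100.09 = 0.77302 mol.
Step 1 (CaCO3:CO2 = 1:1): theoretical n(CO2) = 0.77302 mol; at 84.19% yield, n(CO2) = 0.65080 mol.
Step 2 (CO2:H2O = 1:1): theoretical n(H2O) = 0.65080 mol, so theoretical mass = 0.65080 × 18.016 = 11.725 g.
At 88.76% yield, actual mass of H2O = 11.725 × 0.8876 = 10.407 g.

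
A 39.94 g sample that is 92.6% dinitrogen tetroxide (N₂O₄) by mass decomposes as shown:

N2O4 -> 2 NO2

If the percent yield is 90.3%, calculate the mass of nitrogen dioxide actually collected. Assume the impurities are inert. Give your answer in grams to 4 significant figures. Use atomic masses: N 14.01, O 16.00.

33.40 g

Pure N2O4 available = 39.94 g × 0.926 = 36.984 g.
M(N2O4) = 2(14.01) + 4(16.00) = 92.02 g/mol.
M(NO2) = 14.01 + 2(16.00) = 46.01 g/mol.
n(N2O4) = 36.984 g / 92.02 g/mol = 0.40192 mol.
From the equation the N2O4:NO2 mole ratio is 1:2, so n(NO2) = 0.40192 × 2/1 = 0.80383 mol.
Mass of NO2 = 0.80383 mol × 46.01 g/mol = 36.984 g.
Actual mass collected = 36.984 g × 0.903 = 33.397 g.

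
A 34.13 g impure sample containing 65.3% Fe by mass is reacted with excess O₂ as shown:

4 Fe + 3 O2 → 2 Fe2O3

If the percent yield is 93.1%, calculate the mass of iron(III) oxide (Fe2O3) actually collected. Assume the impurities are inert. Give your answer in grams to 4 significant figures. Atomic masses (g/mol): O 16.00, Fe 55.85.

Pure Fe available = 34.13 g × 0.653 = 22.287 g.
M(Fe) = 55.85 g/mol.
M(Fe2O3) = 2(55.85) + 3(16.00) = 159.70 g/mol.
n(Fe) = 22.287 g / 55.85 g/mol = 0.39905 mol.
From the equation the Fe:Fe2O3 mole ratio is 4:2, so n(Fe2O3) = 0.39905 × 2/4 = 0.19952 mol.
Mass of Fe2O3 = 0.19952 mol × 159.70 g/mol = 31.864 g.
Actual mass collected = 31.864 g × 0.931 = 29.665 g.

29.67 g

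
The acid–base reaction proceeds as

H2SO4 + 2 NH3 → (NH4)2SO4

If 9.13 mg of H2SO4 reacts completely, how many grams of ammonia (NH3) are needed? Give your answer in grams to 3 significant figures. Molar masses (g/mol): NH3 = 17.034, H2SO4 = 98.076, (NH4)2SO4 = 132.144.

0.00317 g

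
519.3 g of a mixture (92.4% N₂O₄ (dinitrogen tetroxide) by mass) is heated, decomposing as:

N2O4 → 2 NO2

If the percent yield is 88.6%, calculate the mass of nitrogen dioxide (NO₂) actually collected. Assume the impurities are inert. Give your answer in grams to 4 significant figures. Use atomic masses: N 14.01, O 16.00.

Pure N2O4 available = 519.3 g × 0.924 = 479.83 g.
M(N2O4) = 2(14.01) + 4(16.00) = 92.02 g/mol.
M(NO2) = 14.01 + 2(16.00) = 46.01 g/mol.
n(N2O4) = 479.83 g / 92.02 g/mol = 5.2144 mol.
From the equation the N2O4:NO2 mole ratio is 1:2, so n(NO2) = 5.2144 × 2/1 = 10.429 mol.
Mass of NO2 = 10.429 mol × 46.01 g/mol = 479.83 g.
Actual mass collected = 479.83 g × 0.886 = 425.13 g.

425.1 g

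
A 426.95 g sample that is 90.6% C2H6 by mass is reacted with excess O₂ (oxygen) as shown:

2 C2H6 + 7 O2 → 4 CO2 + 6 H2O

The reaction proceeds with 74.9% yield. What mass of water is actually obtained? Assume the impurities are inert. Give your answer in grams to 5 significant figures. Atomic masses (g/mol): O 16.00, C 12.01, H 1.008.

520.79 g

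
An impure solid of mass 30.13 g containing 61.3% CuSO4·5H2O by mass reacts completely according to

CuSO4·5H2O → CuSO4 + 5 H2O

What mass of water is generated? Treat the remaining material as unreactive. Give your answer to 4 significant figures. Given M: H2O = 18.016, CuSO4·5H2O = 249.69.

6.663 g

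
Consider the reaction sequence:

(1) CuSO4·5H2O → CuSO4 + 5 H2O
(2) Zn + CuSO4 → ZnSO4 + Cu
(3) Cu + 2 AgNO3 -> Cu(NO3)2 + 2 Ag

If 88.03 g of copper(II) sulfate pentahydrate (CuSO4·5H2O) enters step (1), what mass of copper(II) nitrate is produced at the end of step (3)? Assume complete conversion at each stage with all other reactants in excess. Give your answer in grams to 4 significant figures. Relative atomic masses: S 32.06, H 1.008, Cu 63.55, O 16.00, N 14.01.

66.13 g

M(CuSO4·5H2O) = 63.55 + 32.06 + 9(16.00) + 10(1.008) = 249.69 g/mol.
M(Cu(NO3)2) = 63.55 + 2(14.01) + 6(16.00) = 187.57 g/mol.
n(CuSO4·5H2O) = 88.03 / 249.69 = 0.35256 mol.
Reaction (1): CuSO4·5H2O→CuSO4 ratio 1:1 ⇒ n(CuSO4) = 0.35256 mol.
Reaction (2): CuSO4→Cu ratio 1:1 ⇒ n(Cu) = 0.35256 mol.
Reaction (3): Cu→Cu(NO3)2 ratio 1:1 ⇒ n(Cu(NO3)2) = 0.35256 mol.
Mass of Cu(NO3)2 = 0.35256 × 187.57 = 66.129 g.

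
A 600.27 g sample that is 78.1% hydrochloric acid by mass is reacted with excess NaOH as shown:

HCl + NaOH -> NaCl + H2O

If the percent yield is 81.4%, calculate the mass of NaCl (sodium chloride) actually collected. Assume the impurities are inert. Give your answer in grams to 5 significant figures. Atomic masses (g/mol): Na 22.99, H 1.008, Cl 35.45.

Pure HCl available = 600.27 g × 0.781 = 468.811 g.
M(HCl) = 1.008 + 35.45 = 36.458 g/mol.
M(NaCl) = 22.99 + 35.45 = 58.44 g/mol.
n(HCl) = 468.811 g / 36.458 g/mol = 12.8589 mol.
From the equation the HCl:NaCl mole ratio is 1:1, so n(NaCl) = 12.8589 × 1/1 = 12.8589 mol.
Mass of NaCl = 12.8589 mol × 58.44 g/mol = 751.476 g.
Actual mass collected = 751.476 g × 0.814 = 611.701 g.

611.70 g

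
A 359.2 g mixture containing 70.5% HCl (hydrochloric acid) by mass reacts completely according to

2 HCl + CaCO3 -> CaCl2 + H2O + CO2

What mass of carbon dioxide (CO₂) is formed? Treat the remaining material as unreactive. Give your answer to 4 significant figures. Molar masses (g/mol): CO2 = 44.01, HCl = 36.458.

Mass of pure HCl = 359.2 g × 0.705 = 253.24 g.
n(HCl) = 253.24 g / 36.458 g/mol = 6.9460 mol.
From the equation the HCl:CO2 mole ratio is 2:1, so n(CO2) = 6.9460 × 1/2 = 3.4730 mol.
Mass of CO2 = 3.4730 mol × 44.01 g/mol = 152.85 g.

152.8 g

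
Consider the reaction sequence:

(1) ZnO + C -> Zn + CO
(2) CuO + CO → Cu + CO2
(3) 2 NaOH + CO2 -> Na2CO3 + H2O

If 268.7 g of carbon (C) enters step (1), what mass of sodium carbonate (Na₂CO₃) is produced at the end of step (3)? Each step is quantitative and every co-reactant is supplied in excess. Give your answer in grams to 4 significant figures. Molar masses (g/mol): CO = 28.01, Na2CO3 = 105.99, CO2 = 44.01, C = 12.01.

n(C) = 268.7 / 12.01 = 22.373 mol.
Reaction (1): C→CO ratio 1:1 ⇒ n(CO) = 22.373 mol.
Reaction (2): CO→CO2 ratio 1:1 ⇒ n(CO2) = 22.373 mol.
Reaction (3): CO2→Na2CO3 ratio 1:1 ⇒ n(Na2CO3) = 22.373 mol.
Mass of Na2CO3 = 22.373 × 105.99 = 2371.3 g.

2371 g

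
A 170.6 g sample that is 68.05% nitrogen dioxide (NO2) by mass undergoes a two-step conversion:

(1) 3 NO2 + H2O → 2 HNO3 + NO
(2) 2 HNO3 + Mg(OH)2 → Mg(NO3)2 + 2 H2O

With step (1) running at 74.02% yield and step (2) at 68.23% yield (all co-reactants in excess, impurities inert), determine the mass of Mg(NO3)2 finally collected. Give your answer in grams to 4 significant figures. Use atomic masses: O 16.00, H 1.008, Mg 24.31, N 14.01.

63.01 g

Pure NO2 = 170.6 × 0.6805 = 116.09 g.
M(NO2) = 14.01 + 2(16.00) = 46.01 g/mol.
M(Mg(NO3)2) = 24.31 + 2(14.01) + 6(16.00) = 148.33 g/mol.
n(NO2) = 116.09 / 46.01 = 2.5232 mol.
Step 1 (NO2:HNO3 = 3:2): theoretical n(HNO3) = 1.6821 mol; at 74.02% yield, n(HNO3) = 1.2451 mol.
Step 2 (HNO3:Mg(NO3)2 = 2:1): theoretical n(Mg(NO3)2) = 0.62256 mol, so theoretical mass = 0.62256 × 148.33 = 92.345 g.
At 68.23% yield, actual mass of Mg(NO3)2 = 92.345 × 0.6823 = 63.007 g.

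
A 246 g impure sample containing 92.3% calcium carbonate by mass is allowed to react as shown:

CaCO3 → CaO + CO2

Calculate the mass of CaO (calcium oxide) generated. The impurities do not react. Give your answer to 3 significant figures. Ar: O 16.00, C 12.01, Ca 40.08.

127 g

Mass of pure CaCO3 = 246 g × 0.923 = 227.1 g.
M(CaCO3) = 40.08 + 12.01 + 3(16.00) = 100.09 g/mol.
M(CaO) = 40.08 + 16.00 = 56.08 g/mol.
n(CaCO3) = 227.1 g / 100.09 g/mol = 2.269 mol.
From the equation the CaCO3:CaO mole ratio is 1:1, so n(CaO) = 2.269 × 1/1 = 2.269 mol.
Mass of CaO = 2.269 mol × 56.08 g/mol = 127.2 g.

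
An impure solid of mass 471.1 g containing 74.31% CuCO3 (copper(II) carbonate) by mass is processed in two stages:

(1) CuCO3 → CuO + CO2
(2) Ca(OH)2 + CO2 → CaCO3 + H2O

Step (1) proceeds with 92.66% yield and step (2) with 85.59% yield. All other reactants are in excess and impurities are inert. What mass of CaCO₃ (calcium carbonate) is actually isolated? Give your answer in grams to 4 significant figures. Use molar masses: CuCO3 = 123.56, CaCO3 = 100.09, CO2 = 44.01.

224.9 g

Pure CuCO3 = 471.1 × 0.7431 = 350.07 g.
n(CuCO3) = 350.07 / 123.56 = 2.8332 mol.
Step 1 (CuCO3:CO2 = 1:1): theoretical n(CO2) = 2.8332 mol; at 92.66% yield, n(CO2) = 2.6253 mol.
Step 2 (CO2:CaCO3 = 1:1): theoretical n(CaCO3) = 2.6253 mol, so theoretical mass = 2.6253 × 100.09 = 262.76 g.
At 85.59% yield, actual mass of CaCO3 = 262.76 × 0.8559 = 224.90 g.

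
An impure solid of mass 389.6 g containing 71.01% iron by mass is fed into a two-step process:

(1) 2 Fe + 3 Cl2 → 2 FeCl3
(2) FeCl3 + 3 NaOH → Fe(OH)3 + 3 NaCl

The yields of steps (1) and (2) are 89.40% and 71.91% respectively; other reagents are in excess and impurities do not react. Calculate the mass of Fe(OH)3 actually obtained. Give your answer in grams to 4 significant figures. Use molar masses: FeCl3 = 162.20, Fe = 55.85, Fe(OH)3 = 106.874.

Pure Fe = 389.6 × 0.7101 = 276.65 g.
n(Fe) = 276.65 / 55.85 = 4.9535 mol.
Step 1 (Fe:FeCl3 = 2:2): theoretical n(FeCl3) = 4.9535 mol; at 89.40% yield, n(FeCl3) = 4.4285 mol.
Step 2 (FeCl3:Fe(OH)3 = 1:1): theoretical n(Fe(OH)3) = 4.4285 mol, so theoretical mass = 4.4285 × 106.874 = 473.29 g.
At 71.91% yield, actual mass of Fe(OH)3 = 473.29 × 0.7191 = 340.34 g.

340.3 g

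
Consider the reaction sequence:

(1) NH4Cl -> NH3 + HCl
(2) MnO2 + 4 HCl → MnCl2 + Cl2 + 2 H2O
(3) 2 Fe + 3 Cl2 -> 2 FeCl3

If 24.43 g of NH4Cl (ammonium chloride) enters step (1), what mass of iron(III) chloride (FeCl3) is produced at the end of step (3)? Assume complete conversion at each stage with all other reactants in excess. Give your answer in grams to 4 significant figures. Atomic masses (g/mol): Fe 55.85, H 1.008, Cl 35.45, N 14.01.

M(NH4Cl) = 14.01 + 4(1.008) + 35.45 = 53.492 g/mol.
M(FeCl3) = 55.85 + 3(35.45) = 162.20 g/mol.
n(NH4Cl) = 24.43 / 53.492 = 0.45670 mol.
Reaction (1): NH4Cl→HCl ratio 1:1 ⇒ n(HCl) = 0.45670 mol.
Reaction (2): HCl→Cl2 ratio 4:1 ⇒ n(Cl2) = 0.11418 mol.
Reaction (3): Cl2→FeCl3 ratio 3:2 ⇒ n(FeCl3) = 0.076117 mol.
Mass of FeCl3 = 0.076117 × 162.20 = 12.346 g.

12.35 g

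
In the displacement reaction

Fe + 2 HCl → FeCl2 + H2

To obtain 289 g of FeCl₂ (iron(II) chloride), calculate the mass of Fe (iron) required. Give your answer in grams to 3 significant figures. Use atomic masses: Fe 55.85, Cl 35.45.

127 g

M(FeCl2) = 55.85 + 2(35.45) = 126.75 g/mol.
M(Fe) = 55.85 g/mol.
n(FeCl2) = 289.0 g / 126.75 g/mol = 2.280 mol.
From the equation the FeCl2:Fe mole ratio is 1:1, so n(Fe) = 2.280 × 1/1 = 2.280 mol.
Mass of Fe = 2.280 mol × 55.85 g/mol = 127.3 g.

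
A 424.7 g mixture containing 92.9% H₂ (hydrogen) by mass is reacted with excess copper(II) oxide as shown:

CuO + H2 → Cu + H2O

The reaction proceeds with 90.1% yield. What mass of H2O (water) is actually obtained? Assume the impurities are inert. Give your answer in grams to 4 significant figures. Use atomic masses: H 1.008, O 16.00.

Pure H2 available = 424.7 g × 0.929 = 394.55 g.
M(H2) = 2(1.008) = 2.016 g/mol.
M(H2O) = 2(1.008) + 16.00 = 18.016 g/mol.
n(H2) = 394.55 g / 2.016 g/mol = 195.71 mol.
From the equation the H2:H2O mole ratio is 1:1, so n(H2O) = 195.71 × 1/1 = 195.71 mol.
Mass of H2O = 195.71 mol × 18.016 g/mol = 3525.9 g.
Actual mass collected = 3525.9 g × 0.901 = 3176.8 g.

3177 g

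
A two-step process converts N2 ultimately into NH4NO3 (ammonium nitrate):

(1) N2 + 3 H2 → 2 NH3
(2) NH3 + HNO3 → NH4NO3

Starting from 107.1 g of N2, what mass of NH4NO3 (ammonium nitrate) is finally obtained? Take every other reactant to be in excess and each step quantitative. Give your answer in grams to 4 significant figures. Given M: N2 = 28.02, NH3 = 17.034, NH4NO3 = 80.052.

612.0 g

n(N2) = 107.10 / 28.02 = 3.8223 mol.
Step 1 gives a 1:2 ratio of N2 to NH3, so n(NH3) = 7.6445 mol.
In step 2 the NH3:NH4NO3 ratio is 1:1, so n(NH4NO3) = 7.6445 mol.
Mass of NH4NO3 = 7.6445 × 80.052 = 611.96 g.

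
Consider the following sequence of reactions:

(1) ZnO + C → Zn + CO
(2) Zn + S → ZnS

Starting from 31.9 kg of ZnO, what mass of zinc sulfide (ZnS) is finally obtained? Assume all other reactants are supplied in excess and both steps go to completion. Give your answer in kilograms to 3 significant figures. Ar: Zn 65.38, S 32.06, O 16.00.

38.2 kg

M(ZnO) = 65.38 + 16.00 = 81.38 g/mol.
M(ZnS) = 65.38 + 32.06 = 97.44 g/mol.
31.9 kg = 31900 g.
n(ZnO) = 31900 / 81.38 = 392.0 mol.
Step 1 gives a 1:1 ratio of ZnO to Zn, so n(Zn) = 392.0 mol.
In step 2 the Zn:ZnS ratio is 1:1, so n(ZnS) = 392.0 mol.
Mass of ZnS = 392.0 × 97.44 = 38200 g = 38.2 kg.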